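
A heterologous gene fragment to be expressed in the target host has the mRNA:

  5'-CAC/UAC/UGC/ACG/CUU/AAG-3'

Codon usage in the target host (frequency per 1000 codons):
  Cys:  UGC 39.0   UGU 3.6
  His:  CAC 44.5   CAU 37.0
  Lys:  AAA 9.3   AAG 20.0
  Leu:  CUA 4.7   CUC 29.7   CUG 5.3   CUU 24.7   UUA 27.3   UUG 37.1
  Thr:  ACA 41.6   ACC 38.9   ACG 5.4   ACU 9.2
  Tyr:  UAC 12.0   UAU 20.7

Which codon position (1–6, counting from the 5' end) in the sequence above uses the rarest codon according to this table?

4

Codon 1 CAC (His): 44.5 per 1000.
Codon 2 UAC (Tyr): 12.0 per 1000.
Codon 3 UGC (Cys): 39.0 per 1000.
Codon 4 ACG (Thr): 5.4 per 1000.
Codon 5 CUU (Leu): 24.7 per 1000.
Codon 6 AAG (Lys): 20.0 per 1000.
Lowest frequency is 5.4 at codon 4.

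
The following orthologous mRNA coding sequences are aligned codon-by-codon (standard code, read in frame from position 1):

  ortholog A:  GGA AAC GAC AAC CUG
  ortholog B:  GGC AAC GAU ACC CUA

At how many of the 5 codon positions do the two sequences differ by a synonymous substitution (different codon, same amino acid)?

3

Codon 1: GGA Gly / GGC Gly — synonymous.
Codon 2: AAC Asn / AAC Asn — identical.
Codon 3: GAC Asp / GAU Asp — synonymous.
Codon 4: AAC Asn / ACC Thr — nonsynonymous.
Codon 5: CUG Leu / CUA Leu — synonymous.
Synonymous differences: 3.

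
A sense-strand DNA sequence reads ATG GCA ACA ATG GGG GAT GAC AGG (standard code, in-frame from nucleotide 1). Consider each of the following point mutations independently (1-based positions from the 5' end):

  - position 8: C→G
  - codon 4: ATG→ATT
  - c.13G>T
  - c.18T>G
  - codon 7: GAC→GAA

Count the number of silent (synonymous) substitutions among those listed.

Codon 3: ACA (Thr) → AGA (Arg) — missense.
Codon 4: ATG (Met) → ATT (Ile) — missense.
Codon 5: GGG (Gly) → TGG (Trp) — missense.
Codon 6: GAT (Asp) → GAG (Glu) — missense.
Codon 7: GAC (Asp) → GAA (Glu) — missense.
Synonymous: 0 of 5.

0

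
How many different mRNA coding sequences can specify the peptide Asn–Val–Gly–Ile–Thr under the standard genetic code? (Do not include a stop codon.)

Asn: 2 codons.
Val: 4 codons.
Gly: 4 codons.
Ile: 3 codons.
Thr: 4 codons.
2 × 4 × 4 × 3 × 4 = 384.

384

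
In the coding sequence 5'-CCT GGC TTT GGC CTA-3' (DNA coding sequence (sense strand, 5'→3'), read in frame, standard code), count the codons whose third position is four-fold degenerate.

4

Codon 1 CCT (Pro): third position 4-fold.
Codon 2 GGC (Gly): third position 4-fold.
Codon 3 TTT (Phe): third position 2-fold.
Codon 4 GGC (Gly): third position 4-fold.
Codon 5 CTA (Leu): third position 4-fold.
Four-fold degenerate third positions: 4.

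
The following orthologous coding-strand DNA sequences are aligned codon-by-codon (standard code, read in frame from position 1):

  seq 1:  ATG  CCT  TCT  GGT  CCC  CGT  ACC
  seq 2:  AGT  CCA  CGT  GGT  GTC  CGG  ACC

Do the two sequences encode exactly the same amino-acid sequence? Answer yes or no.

Codon 1: ATG Met / AGT Ser — nonsynonymous.
Codon 2: CCT Pro / CCA Pro — synonymous.
Codon 3: TCT Ser / CGT Arg — nonsynonymous.
Codon 4: GGT Gly / GGT Gly — identical.
Codon 5: CCC Pro / GTC Val — nonsynonymous.
Codon 6: CGT Arg / CGG Arg — synonymous.
Codon 7: ACC Thr / ACC Thr — identical.
Nonsynonymous differences: 3 → different protein.

no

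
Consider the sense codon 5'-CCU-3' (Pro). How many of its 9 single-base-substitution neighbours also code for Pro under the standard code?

3

Position 1: none → 0 synonymous.
Position 2: none → 0 synonymous.
Position 3: CCC, CCA, CCG → 3 synonymous.
Total: 0 + 0 + 3 = 3.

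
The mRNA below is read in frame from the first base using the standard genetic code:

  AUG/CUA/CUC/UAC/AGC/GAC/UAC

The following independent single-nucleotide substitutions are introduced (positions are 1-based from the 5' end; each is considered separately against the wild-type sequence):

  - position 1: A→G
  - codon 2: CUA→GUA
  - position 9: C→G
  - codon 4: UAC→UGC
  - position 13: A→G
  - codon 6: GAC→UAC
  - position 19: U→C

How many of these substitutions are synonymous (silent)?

Codon 1: AUG (Met) → GUG (Val) — missense.
Codon 2: CUA (Leu) → GUA (Val) — missense.
Codon 3: CUC (Leu) → CUG (Leu) — synonymous.
Codon 4: UAC (Tyr) → UGC (Cys) — missense.
Codon 5: AGC (Ser) → GGC (Gly) — missense.
Codon 6: GAC (Asp) → UAC (Tyr) — missense.
Codon 7: UAC (Tyr) → CAC (His) — missense.
Synonymous: 1 of 7.

1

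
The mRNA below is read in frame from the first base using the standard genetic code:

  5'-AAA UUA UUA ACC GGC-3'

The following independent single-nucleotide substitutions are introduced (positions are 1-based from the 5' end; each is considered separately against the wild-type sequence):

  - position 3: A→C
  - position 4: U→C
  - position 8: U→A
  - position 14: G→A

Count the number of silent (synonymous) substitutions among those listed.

1

Codon 1: AAA (Lys) → AAC (Asn) — missense.
Codon 2: UUA (Leu) → CUA (Leu) — synonymous.
Codon 3: UUA (Leu) → UAA (Stop) — nonsense.
Codon 5: GGC (Gly) → GAC (Asp) — missense.
Synonymous: 1 of 4.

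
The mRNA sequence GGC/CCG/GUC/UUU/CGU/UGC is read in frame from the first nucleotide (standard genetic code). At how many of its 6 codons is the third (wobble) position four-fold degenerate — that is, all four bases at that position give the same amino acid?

4

Codon 1 GGC (Gly): third position 4-fold.
Codon 2 CCG (Pro): third position 4-fold.
Codon 3 GUC (Val): third position 4-fold.
Codon 4 UUU (Phe): third position 2-fold.
Codon 5 CGU (Arg): third position 4-fold.
Codon 6 UGC (Cys): third position 2-fold.
Four-fold degenerate third positions: 4.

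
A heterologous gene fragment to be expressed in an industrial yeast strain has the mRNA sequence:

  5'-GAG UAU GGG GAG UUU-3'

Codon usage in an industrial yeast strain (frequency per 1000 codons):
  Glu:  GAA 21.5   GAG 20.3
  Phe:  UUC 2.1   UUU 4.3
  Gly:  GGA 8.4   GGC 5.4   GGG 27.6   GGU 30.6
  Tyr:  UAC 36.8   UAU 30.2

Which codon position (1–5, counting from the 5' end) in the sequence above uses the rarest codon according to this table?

Codon 1 GAG (Glu): 20.3 per 1000.
Codon 2 UAU (Tyr): 30.2 per 1000.
Codon 3 GGG (Gly): 27.6 per 1000.
Codon 4 GAG (Glu): 20.3 per 1000.
Codon 5 UUU (Phe): 4.3 per 1000.
Lowest frequency is 4.3 at codon 5.

5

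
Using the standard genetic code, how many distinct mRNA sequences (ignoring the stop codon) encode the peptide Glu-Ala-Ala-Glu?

64

Glu: 2 codons.
Ala: 4 codons.
Ala: 4 codons.
Glu: 2 codons.
2 × 4 × 4 × 2 = 64.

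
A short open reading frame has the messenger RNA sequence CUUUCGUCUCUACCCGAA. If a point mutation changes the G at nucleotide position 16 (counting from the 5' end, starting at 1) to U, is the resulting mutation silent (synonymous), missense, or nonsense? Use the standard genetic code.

nonsense

Position 16 falls in codon 6: GAA → Glu.
After the substitution the codon is UAA → Stop.
The new codon is a stop codon, so this is a nonsense mutation.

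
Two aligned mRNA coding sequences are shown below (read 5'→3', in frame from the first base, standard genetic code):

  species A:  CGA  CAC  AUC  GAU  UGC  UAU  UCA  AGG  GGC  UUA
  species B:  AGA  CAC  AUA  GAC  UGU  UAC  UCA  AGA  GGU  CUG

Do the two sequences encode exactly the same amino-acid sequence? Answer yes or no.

Codon 1: CGA Arg / AGA Arg — synonymous.
Codon 2: CAC His / CAC His — identical.
Codon 3: AUC Ile / AUA Ile — synonymous.
Codon 4: GAU Asp / GAC Asp — synonymous.
Codon 5: UGC Cys / UGU Cys — synonymous.
Codon 6: UAU Tyr / UAC Tyr — synonymous.
Codon 7: UCA Ser / UCA Ser — identical.
Codon 8: AGG Arg / AGA Arg — synonymous.
Codon 9: GGC Gly / GGU Gly — synonymous.
Codon 10: UUA Leu / CUG Leu — synonymous.
Nonsynonymous differences: 0 → same protein.

yes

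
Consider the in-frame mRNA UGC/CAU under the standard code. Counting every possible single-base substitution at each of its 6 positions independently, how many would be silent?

Codon 1 (UGC, Cys): 1 synonymous substitution.
Codon 2 (CAU, His): 1 synonymous substitution.
Total: 1 + 1 = 2.

2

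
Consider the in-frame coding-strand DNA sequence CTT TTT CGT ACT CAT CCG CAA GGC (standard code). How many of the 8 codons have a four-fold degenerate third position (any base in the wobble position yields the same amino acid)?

Codon 1 CTT (Leu): third position 4-fold.
Codon 2 TTT (Phe): third position 2-fold.
Codon 3 CGT (Arg): third position 4-fold.
Codon 4 ACT (Thr): third position 4-fold.
Codon 5 CAT (His): third position 2-fold.
Codon 6 CCG (Pro): third position 4-fold.
Codon 7 CAA (Gln): third position 2-fold.
Codon 8 GGC (Gly): third position 4-fold.
Four-fold degenerate third positions: 5.

5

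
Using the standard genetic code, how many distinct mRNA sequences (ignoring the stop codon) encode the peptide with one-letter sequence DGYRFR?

1152

Asp: 2 codons.
Gly: 4 codons.
Tyr: 2 codons.
Arg: 6 codons.
Phe: 2 codons.
Arg: 6 codons.
2 × 4 × 2 × 6 × 2 × 6 = 1152.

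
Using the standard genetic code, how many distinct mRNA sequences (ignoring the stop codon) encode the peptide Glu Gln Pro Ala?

Glu: 2 codons.
Gln: 2 codons.
Pro: 4 codons.
Ala: 4 codons.
2 × 2 × 4 × 4 = 64.

64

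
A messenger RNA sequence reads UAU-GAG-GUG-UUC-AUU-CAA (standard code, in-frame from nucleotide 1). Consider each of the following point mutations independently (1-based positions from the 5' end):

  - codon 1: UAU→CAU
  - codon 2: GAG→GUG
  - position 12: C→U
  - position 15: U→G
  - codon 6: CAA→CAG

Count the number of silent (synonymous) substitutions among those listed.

2

Codon 1: UAU (Tyr) → CAU (His) — missense.
Codon 2: GAG (Glu) → GUG (Val) — missense.
Codon 4: UUC (Phe) → UUU (Phe) — synonymous.
Codon 5: AUU (Ile) → AUG (Met) — missense.
Codon 6: CAA (Gln) → CAG (Gln) — synonymous.
Synonymous: 2 of 5.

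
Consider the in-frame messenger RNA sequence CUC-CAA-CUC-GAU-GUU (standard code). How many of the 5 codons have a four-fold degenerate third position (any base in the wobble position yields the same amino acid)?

3

Codon 1 CUC (Leu): third position 4-fold.
Codon 2 CAA (Gln): third position 2-fold.
Codon 3 CUC (Leu): third position 4-fold.
Codon 4 GAU (Asp): third position 2-fold.
Codon 5 GUU (Val): third position 4-fold.
Four-fold degenerate third positions: 3.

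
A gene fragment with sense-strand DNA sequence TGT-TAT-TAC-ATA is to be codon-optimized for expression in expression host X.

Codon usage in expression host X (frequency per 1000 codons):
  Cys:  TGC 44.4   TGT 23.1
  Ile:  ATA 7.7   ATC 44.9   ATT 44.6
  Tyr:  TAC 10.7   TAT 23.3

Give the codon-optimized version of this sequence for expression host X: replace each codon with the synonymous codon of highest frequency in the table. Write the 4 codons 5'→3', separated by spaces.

Codon 1 (Cys): best is TGC at 44.4.
Codon 2 (Tyr): best is TAT at 23.3.
Codon 3 (Tyr): best is TAT at 23.3.
Codon 4 (Ile): best is ATC at 44.9.

TGC TAT TAT ATC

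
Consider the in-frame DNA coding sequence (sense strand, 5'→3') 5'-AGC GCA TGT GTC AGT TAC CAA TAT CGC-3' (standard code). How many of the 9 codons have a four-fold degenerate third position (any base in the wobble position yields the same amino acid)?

Codon 1 AGC (Ser): third position 2-fold.
Codon 2 GCA (Ala): third position 4-fold.
Codon 3 TGT (Cys): third position 2-fold.
Codon 4 GTC (Val): third position 4-fold.
Codon 5 AGT (Ser): third position 2-fold.
Codon 6 TAC (Tyr): third position 2-fold.
Codon 7 CAA (Gln): third position 2-fold.
Codon 8 TAT (Tyr): third position 2-fold.
Codon 9 CGC (Arg): third position 4-fold.
Four-fold degenerate third positions: 3.

3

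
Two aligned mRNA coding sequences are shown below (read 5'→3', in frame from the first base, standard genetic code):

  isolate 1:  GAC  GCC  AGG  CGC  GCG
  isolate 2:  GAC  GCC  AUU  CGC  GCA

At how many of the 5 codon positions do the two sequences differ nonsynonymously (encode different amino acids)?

1

Codon 1: GAC Asp / GAC Asp — identical.
Codon 2: GCC Ala / GCC Ala — identical.
Codon 3: AGG Arg / AUU Ile — nonsynonymous.
Codon 4: CGC Arg / CGC Arg — identical.
Codon 5: GCG Ala / GCA Ala — synonymous.
Nonsynonymous differences: 1.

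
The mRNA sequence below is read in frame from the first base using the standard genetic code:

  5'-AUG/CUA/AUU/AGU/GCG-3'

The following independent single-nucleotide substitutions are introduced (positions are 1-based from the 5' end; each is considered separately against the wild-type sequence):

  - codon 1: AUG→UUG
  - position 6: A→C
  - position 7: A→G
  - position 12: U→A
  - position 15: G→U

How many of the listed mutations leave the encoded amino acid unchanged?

2

Codon 1: AUG (Met) → UUG (Leu) — missense.
Codon 2: CUA (Leu) → CUC (Leu) — synonymous.
Codon 3: AUU (Ile) → GUU (Val) — missense.
Codon 4: AGU (Ser) → AGA (Arg) — missense.
Codon 5: GCG (Ala) → GCU (Ala) — synonymous.
Synonymous: 2 of 5.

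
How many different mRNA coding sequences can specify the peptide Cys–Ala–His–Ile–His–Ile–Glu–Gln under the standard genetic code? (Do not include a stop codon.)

Cys: 2 codons.
Ala: 4 codons.
His: 2 codons.
Ile: 3 codons.
His: 2 codons.
Ile: 3 codons.
Glu: 2 codons.
Gln: 2 codons.
2 × 4 × 2 × 3 × 2 × 3 × 2 × 2 = 1152.

1152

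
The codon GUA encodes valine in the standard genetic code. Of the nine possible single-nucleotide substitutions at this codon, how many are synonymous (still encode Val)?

3

Position 1: none → 0 synonymous.
Position 2: none → 0 synonymous.
Position 3: GUU, GUC, GUG → 3 synonymous.
Total: 0 + 0 + 3 = 3.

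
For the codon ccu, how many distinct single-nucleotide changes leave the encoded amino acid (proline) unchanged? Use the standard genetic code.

Position 1: none → 0 synonymous.
Position 2: none → 0 synonymous.
Position 3: CCC, CCA, CCG → 3 synonymous.
Total: 0 + 0 + 3 = 3.

3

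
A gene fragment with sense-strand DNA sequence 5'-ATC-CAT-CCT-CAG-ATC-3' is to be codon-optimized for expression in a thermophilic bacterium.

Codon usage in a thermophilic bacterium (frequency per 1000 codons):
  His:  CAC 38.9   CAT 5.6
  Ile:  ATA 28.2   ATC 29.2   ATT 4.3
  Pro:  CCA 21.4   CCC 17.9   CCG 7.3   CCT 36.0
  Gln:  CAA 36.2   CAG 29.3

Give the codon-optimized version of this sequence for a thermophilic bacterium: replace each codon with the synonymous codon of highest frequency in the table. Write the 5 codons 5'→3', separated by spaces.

Codon 1 (Ile): best is ATC at 29.2.
Codon 2 (His): best is CAC at 38.9.
Codon 3 (Pro): best is CCT at 36.0.
Codon 4 (Gln): best is CAA at 36.2.
Codon 5 (Ile): best is ATC at 29.2.

ATC CAC CCT CAA ATC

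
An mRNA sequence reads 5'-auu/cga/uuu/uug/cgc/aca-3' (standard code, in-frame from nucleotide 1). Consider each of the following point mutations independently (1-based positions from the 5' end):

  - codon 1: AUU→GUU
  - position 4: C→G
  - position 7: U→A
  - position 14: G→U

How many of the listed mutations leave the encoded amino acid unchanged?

Codon 1: AUU (Ile) → GUU (Val) — missense.
Codon 2: CGA (Arg) → GGA (Gly) — missense.
Codon 3: UUU (Phe) → AUU (Ile) — missense.
Codon 5: CGC (Arg) → CUC (Leu) — missense.
Synonymous: 0 of 4.

0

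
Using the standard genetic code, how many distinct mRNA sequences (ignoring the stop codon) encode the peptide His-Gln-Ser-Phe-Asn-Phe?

His: 2 codons.
Gln: 2 codons.
Ser: 6 codons.
Phe: 2 codons.
Asn: 2 codons.
Phe: 2 codons.
2 × 2 × 6 × 2 × 2 × 2 = 192.

192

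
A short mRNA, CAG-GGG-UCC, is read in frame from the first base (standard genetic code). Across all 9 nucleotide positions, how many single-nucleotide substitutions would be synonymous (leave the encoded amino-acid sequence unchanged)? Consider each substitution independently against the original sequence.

7

Codon 1 (CAG, Gln): 1 synonymous substitution.
Codon 2 (GGG, Gly): 3 synonymous substitutions.
Codon 3 (UCC, Ser): 3 synonymous substitutions.
Total: 1 + 3 + 3 = 7.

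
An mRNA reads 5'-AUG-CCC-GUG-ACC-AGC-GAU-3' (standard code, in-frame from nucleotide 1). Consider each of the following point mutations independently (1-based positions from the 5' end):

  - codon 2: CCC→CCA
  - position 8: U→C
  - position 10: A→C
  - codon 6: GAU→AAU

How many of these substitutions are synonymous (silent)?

1

Codon 2: CCC (Pro) → CCA (Pro) — synonymous.
Codon 3: GUG (Val) → GCG (Ala) — missense.
Codon 4: ACC (Thr) → CCC (Pro) — missense.
Codon 6: GAU (Asp) → AAU (Asn) — missense.
Synonymous: 1 of 4.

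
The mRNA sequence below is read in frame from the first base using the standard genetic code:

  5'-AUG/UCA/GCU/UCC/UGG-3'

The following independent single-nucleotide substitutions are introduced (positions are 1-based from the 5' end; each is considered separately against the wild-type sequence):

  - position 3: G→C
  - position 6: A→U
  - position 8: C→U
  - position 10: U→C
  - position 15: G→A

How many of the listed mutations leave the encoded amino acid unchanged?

Codon 1: AUG (Met) → AUC (Ile) — missense.
Codon 2: UCA (Ser) → UCU (Ser) — synonymous.
Codon 3: GCU (Ala) → GUU (Val) — missense.
Codon 4: UCC (Ser) → CCC (Pro) — missense.
Codon 5: UGG (Trp) → UGA (Stop) — nonsense.
Synonymous: 1 of 5.

1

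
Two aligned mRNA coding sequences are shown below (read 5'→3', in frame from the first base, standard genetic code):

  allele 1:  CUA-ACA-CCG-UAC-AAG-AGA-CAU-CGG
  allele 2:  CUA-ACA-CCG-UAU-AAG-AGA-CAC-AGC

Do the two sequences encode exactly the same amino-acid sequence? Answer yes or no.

Codon 1: CUA Leu / CUA Leu — identical.
Codon 2: ACA Thr / ACA Thr — identical.
Codon 3: CCG Pro / CCG Pro — identical.
Codon 4: UAC Tyr / UAU Tyr — synonymous.
Codon 5: AAG Lys / AAG Lys — identical.
Codon 6: AGA Arg / AGA Arg — identical.
Codon 7: CAU His / CAC His — synonymous.
Codon 8: CGG Arg / AGC Ser — nonsynonymous.
Nonsynonymous differences: 1 → different protein.

no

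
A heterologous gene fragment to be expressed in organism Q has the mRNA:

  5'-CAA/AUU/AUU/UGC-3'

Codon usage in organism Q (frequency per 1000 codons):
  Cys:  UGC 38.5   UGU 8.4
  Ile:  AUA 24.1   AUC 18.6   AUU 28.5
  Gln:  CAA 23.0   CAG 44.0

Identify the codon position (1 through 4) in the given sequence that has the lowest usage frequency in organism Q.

1

Codon 1 CAA (Gln): 23.0 per 1000.
Codon 2 AUU (Ile): 28.5 per 1000.
Codon 3 AUU (Ile): 28.5 per 1000.
Codon 4 UGC (Cys): 38.5 per 1000.
Lowest frequency is 23.0 at codon 1.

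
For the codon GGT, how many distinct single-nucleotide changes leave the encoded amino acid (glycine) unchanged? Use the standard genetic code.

3

Position 1: none → 0 synonymous.
Position 2: none → 0 synonymous.
Position 3: GGC, GGA, GGG → 3 synonymous.
Total: 0 + 0 + 3 = 3.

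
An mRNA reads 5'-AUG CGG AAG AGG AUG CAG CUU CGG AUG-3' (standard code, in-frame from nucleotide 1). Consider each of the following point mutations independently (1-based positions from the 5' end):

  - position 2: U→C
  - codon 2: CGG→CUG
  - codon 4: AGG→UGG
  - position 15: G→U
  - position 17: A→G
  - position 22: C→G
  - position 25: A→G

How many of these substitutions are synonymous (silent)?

0

Codon 1: AUG (Met) → ACG (Thr) — missense.
Codon 2: CGG (Arg) → CUG (Leu) — missense.
Codon 4: AGG (Arg) → UGG (Trp) — missense.
Codon 5: AUG (Met) → AUU (Ile) — missense.
Codon 6: CAG (Gln) → CGG (Arg) — missense.
Codon 8: CGG (Arg) → GGG (Gly) — missense.
Codon 9: AUG (Met) → GUG (Val) — missense.
Synonymous: 0 of 7.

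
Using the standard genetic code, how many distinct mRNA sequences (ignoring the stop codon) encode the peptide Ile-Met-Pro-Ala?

Ile: 3 codons.
Met: 1 codon.
Pro: 4 codons.
Ala: 4 codons.
3 × 1 × 4 × 4 = 48.

48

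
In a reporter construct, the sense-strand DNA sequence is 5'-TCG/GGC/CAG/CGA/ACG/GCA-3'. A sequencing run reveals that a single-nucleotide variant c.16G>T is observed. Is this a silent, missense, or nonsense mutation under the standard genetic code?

missense

Position 16 falls in codon 6: GCA → Ala.
After the substitution the codon is TCA → Ser.
Ala ≠ Ser, so this is a missense mutation.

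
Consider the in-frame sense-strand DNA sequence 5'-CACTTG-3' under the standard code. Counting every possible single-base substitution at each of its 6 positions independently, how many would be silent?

Codon 1 (CAC, His): 1 synonymous substitution.
Codon 2 (TTG, Leu): 2 synonymous substitutions.
Total: 1 + 2 = 3.

3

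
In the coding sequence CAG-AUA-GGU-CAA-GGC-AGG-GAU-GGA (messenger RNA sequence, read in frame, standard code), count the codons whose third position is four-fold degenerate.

3

Codon 1 CAG (Gln): third position 2-fold.
Codon 2 AUA (Ile): third position 3-fold.
Codon 3 GGU (Gly): third position 4-fold.
Codon 4 CAA (Gln): third position 2-fold.
Codon 5 GGC (Gly): third position 4-fold.
Codon 6 AGG (Arg): third position 2-fold.
Codon 7 GAU (Asp): third position 2-fold.
Codon 8 GGA (Gly): third position 4-fold.
Four-fold degenerate third positions: 3.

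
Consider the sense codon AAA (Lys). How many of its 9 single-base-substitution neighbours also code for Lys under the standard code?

Position 1: none → 0 synonymous.
Position 2: none → 0 synonymous.
Position 3: AAG → 1 synonymous.
Total: 0 + 0 + 1 = 1.

1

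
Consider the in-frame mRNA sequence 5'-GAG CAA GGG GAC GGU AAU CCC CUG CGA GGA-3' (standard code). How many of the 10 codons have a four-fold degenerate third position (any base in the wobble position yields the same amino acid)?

Codon 1 GAG (Glu): third position 2-fold.
Codon 2 CAA (Gln): third position 2-fold.
Codon 3 GGG (Gly): third position 4-fold.
Codon 4 GAC (Asp): third position 2-fold.
Codon 5 GGU (Gly): third position 4-fold.
Codon 6 AAU (Asn): third position 2-fold.
Codon 7 CCC (Pro): third position 4-fold.
Codon 8 CUG (Leu): third position 4-fold.
Codon 9 CGA (Arg): third position 4-fold.
Codon 10 GGA (Gly): third position 4-fold.
Four-fold degenerate third positions: 6.

6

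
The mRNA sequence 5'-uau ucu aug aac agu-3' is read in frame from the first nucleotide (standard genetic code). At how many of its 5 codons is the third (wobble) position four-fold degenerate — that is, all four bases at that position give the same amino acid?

1

Codon 1 UAU (Tyr): third position 2-fold.
Codon 2 UCU (Ser): third position 4-fold.
Codon 3 AUG (Met): third position 1-fold.
Codon 4 AAC (Asn): third position 2-fold.
Codon 5 AGU (Ser): third position 2-fold.
Four-fold degenerate third positions: 1.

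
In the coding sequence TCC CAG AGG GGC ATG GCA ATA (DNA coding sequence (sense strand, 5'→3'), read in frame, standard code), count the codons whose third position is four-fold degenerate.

3

Codon 1 TCC (Ser): third position 4-fold.
Codon 2 CAG (Gln): third position 2-fold.
Codon 3 AGG (Arg): third position 2-fold.
Codon 4 GGC (Gly): third position 4-fold.
Codon 5 ATG (Met): third position 1-fold.
Codon 6 GCA (Ala): third position 4-fold.
Codon 7 ATA (Ile): third position 3-fold.
Four-fold degenerate third positions: 3.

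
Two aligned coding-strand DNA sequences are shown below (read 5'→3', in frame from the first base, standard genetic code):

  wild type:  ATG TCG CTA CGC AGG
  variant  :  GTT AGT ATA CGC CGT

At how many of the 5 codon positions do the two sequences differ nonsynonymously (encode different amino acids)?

2

Codon 1: ATG Met / GTT Val — nonsynonymous.
Codon 2: TCG Ser / AGT Ser — synonymous.
Codon 3: CTA Leu / ATA Ile — nonsynonymous.
Codon 4: CGC Arg / CGC Arg — identical.
Codon 5: AGG Arg / CGT Arg — synonymous.
Nonsynonymous differences: 2.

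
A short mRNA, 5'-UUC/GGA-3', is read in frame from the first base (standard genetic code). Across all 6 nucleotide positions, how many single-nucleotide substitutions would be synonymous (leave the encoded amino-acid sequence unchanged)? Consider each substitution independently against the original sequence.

4

Codon 1 (UUC, Phe): 1 synonymous substitution.
Codon 2 (GGA, Gly): 3 synonymous substitutions.
Total: 1 + 3 = 4.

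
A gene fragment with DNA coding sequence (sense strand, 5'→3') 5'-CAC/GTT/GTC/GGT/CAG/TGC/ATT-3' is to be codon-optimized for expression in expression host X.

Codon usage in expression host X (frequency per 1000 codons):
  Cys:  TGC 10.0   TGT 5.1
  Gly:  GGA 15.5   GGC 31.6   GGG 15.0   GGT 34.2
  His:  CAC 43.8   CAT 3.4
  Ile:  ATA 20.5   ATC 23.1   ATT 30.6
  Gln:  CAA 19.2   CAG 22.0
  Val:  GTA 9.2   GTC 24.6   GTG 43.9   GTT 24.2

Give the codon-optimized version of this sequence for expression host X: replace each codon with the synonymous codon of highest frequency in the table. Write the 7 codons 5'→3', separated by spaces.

CAC GTG GTG GGT CAG TGC ATT

Codon 1 (His): best is CAC at 43.8.
Codon 2 (Val): best is GTG at 43.9.
Codon 3 (Val): best is GTG at 43.9.
Codon 4 (Gly): best is GGT at 34.2.
Codon 5 (Gln): best is CAG at 22.0.
Codon 6 (Cys): best is TGC at 10.0.
Codon 7 (Ile): best is ATT at 30.6.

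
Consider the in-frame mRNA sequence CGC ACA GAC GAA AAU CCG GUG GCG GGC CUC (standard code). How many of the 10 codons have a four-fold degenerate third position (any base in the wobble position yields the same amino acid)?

7

Codon 1 CGC (Arg): third position 4-fold.
Codon 2 ACA (Thr): third position 4-fold.
Codon 3 GAC (Asp): third position 2-fold.
Codon 4 GAA (Glu): third position 2-fold.
Codon 5 AAU (Asn): third position 2-fold.
Codon 6 CCG (Pro): third position 4-fold.
Codon 7 GUG (Val): third position 4-fold.
Codon 8 GCG (Ala): third position 4-fold.
Codon 9 GGC (Gly): third position 4-fold.
Codon 10 CUC (Leu): third position 4-fold.
Four-fold degenerate third positions: 7.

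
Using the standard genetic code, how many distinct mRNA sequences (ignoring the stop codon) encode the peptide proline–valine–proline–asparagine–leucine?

Pro: 4 codons.
Val: 4 codons.
Pro: 4 codons.
Asn: 2 codons.
Leu: 6 codons.
4 × 4 × 4 × 2 × 6 = 768.

768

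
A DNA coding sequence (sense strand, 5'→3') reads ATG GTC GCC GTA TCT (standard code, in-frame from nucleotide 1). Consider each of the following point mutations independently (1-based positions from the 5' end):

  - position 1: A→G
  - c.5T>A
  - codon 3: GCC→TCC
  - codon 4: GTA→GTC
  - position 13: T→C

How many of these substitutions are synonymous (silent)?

Codon 1: ATG (Met) → GTG (Val) — missense.
Codon 2: GTC (Val) → GAC (Asp) — missense.
Codon 3: GCC (Ala) → TCC (Ser) — missense.
Codon 4: GTA (Val) → GTC (Val) — synonymous.
Codon 5: TCT (Ser) → CCT (Pro) — missense.
Synonymous: 1 of 5.

1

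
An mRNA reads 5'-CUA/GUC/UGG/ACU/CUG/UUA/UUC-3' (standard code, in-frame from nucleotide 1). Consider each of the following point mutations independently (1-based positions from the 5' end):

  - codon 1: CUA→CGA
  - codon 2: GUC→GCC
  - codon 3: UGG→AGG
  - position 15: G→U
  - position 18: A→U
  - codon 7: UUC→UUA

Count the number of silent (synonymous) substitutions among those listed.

Codon 1: CUA (Leu) → CGA (Arg) — missense.
Codon 2: GUC (Val) → GCC (Ala) — missense.
Codon 3: UGG (Trp) → AGG (Arg) — missense.
Codon 5: CUG (Leu) → CUU (Leu) — synonymous.
Codon 6: UUA (Leu) → UUU (Phe) — missense.
Codon 7: UUC (Phe) → UUA (Leu) — missense.
Synonymous: 1 of 6.

1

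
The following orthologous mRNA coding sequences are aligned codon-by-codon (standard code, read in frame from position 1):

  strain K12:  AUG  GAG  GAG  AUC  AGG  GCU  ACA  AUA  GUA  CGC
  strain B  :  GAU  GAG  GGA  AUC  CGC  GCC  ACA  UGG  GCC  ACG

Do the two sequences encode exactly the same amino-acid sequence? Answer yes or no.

no

Codon 1: AUG Met / GAU Asp — nonsynonymous.
Codon 2: GAG Glu / GAG Glu — identical.
Codon 3: GAG Glu / GGA Gly — nonsynonymous.
Codon 4: AUC Ile / AUC Ile — identical.
Codon 5: AGG Arg / CGC Arg — synonymous.
Codon 6: GCU Ala / GCC Ala — synonymous.
Codon 7: ACA Thr / ACA Thr — identical.
Codon 8: AUA Ile / UGG Trp — nonsynonymous.
Codon 9: GUA Val / GCC Ala — nonsynonymous.
Codon 10: CGC Arg / ACG Thr — nonsynonymous.
Nonsynonymous differences: 5 → different protein.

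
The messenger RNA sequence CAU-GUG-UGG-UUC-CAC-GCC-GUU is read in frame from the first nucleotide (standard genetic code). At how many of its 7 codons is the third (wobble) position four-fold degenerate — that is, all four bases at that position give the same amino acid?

3

Codon 1 CAU (His): third position 2-fold.
Codon 2 GUG (Val): third position 4-fold.
Codon 3 UGG (Trp): third position 1-fold.
Codon 4 UUC (Phe): third position 2-fold.
Codon 5 CAC (His): third position 2-fold.
Codon 6 GCC (Ala): third position 4-fold.
Codon 7 GUU (Val): third position 4-fold.
Four-fold degenerate third positions: 3.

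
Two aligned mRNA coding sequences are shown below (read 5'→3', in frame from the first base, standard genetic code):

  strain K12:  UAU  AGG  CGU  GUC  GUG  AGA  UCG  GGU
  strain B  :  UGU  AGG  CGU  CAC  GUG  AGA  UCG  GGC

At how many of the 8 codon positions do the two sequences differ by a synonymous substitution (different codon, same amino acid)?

Codon 1: UAU Tyr / UGU Cys — nonsynonymous.
Codon 2: AGG Arg / AGG Arg — identical.
Codon 3: CGU Arg / CGU Arg — identical.
Codon 4: GUC Val / CAC His — nonsynonymous.
Codon 5: GUG Val / GUG Val — identical.
Codon 6: AGA Arg / AGA Arg — identical.
Codon 7: UCG Ser / UCG Ser — identical.
Codon 8: GGU Gly / GGC Gly — synonymous.
Synonymous differences: 1.

1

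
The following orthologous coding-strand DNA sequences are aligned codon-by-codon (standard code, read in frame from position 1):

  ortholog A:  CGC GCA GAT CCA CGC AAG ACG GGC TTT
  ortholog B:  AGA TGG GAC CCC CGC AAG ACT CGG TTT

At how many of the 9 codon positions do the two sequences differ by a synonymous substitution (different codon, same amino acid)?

Codon 1: CGC Arg / AGA Arg — synonymous.
Codon 2: GCA Ala / TGG Trp — nonsynonymous.
Codon 3: GAT Asp / GAC Asp — synonymous.
Codon 4: CCA Pro / CCC Pro — synonymous.
Codon 5: CGC Arg / CGC Arg — identical.
Codon 6: AAG Lys / AAG Lys — identical.
Codon 7: ACG Thr / ACT Thr — synonymous.
Codon 8: GGC Gly / CGG Arg — nonsynonymous.
Codon 9: TTT Phe / TTT Phe — identical.
Synonymous differences: 4.

4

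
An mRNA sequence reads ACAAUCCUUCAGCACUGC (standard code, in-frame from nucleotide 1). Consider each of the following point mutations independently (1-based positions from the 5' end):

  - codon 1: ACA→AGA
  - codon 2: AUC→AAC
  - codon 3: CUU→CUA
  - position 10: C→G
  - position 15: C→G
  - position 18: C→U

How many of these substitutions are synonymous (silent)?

2

Codon 1: ACA (Thr) → AGA (Arg) — missense.
Codon 2: AUC (Ile) → AAC (Asn) — missense.
Codon 3: CUU (Leu) → CUA (Leu) — synonymous.
Codon 4: CAG (Gln) → GAG (Glu) — missense.
Codon 5: CAC (His) → CAG (Gln) — missense.
Codon 6: UGC (Cys) → UGU (Cys) — synonymous.
Synonymous: 2 of 6.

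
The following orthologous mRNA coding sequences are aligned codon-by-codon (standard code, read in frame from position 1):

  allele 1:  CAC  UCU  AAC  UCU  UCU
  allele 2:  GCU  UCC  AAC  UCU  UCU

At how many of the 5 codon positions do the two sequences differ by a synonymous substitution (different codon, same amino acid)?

Codon 1: CAC His / GCU Ala — nonsynonymous.
Codon 2: UCU Ser / UCC Ser — synonymous.
Codon 3: AAC Asn / AAC Asn — identical.
Codon 4: UCU Ser / UCU Ser — identical.
Codon 5: UCU Ser / UCU Ser — identical.
Synonymous differences: 1.

1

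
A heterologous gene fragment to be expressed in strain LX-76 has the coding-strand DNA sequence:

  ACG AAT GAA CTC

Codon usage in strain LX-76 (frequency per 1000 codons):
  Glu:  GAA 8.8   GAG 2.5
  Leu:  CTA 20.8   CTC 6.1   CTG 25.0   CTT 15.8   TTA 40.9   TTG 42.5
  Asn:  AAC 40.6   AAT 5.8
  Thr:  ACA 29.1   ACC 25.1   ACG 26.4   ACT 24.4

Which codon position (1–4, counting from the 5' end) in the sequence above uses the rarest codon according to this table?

2

Codon 1 ACG (Thr): 26.4 per 1000.
Codon 2 AAT (Asn): 5.8 per 1000.
Codon 3 GAA (Glu): 8.8 per 1000.
Codon 4 CTC (Leu): 6.1 per 1000.
Lowest frequency is 5.8 at codon 2.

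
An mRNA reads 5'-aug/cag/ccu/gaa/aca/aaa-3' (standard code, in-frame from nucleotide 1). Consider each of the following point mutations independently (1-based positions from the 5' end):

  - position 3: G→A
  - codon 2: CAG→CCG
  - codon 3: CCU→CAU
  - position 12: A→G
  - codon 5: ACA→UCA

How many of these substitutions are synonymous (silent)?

1

Codon 1: AUG (Met) → AUA (Ile) — missense.
Codon 2: CAG (Gln) → CCG (Pro) — missense.
Codon 3: CCU (Pro) → CAU (His) — missense.
Codon 4: GAA (Glu) → GAG (Glu) — synonymous.
Codon 5: ACA (Thr) → UCA (Ser) — missense.
Synonymous: 1 of 5.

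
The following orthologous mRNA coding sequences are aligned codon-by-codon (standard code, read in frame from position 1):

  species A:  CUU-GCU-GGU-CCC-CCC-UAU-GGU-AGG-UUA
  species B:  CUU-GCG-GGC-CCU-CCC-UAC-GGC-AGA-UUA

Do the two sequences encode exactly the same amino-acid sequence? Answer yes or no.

yes

Codon 1: CUU Leu / CUU Leu — identical.
Codon 2: GCU Ala / GCG Ala — synonymous.
Codon 3: GGU Gly / GGC Gly — synonymous.
Codon 4: CCC Pro / CCU Pro — synonymous.
Codon 5: CCC Pro / CCC Pro — identical.
Codon 6: UAU Tyr / UAC Tyr — synonymous.
Codon 7: GGU Gly / GGC Gly — synonymous.
Codon 8: AGG Arg / AGA Arg — synonymous.
Codon 9: UUA Leu / UUA Leu — identical.
Nonsynonymous differences: 0 → same protein.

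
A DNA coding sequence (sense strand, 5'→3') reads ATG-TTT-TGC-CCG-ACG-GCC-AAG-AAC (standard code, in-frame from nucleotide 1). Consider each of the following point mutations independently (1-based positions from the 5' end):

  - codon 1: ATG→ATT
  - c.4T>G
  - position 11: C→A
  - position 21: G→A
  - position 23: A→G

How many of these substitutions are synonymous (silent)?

Codon 1: ATG (Met) → ATT (Ile) — missense.
Codon 2: TTT (Phe) → GTT (Val) — missense.
Codon 4: CCG (Pro) → CAG (Gln) — missense.
Codon 7: AAG (Lys) → AAA (Lys) — synonymous.
Codon 8: AAC (Asn) → AGC (Ser) — missense.
Synonymous: 1 of 5.

1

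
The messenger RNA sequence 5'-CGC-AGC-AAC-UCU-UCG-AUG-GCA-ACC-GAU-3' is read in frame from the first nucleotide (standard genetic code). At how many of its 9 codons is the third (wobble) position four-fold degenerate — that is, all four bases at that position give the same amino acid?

Codon 1 CGC (Arg): third position 4-fold.
Codon 2 AGC (Ser): third position 2-fold.
Codon 3 AAC (Asn): third position 2-fold.
Codon 4 UCU (Ser): third position 4-fold.
Codon 5 UCG (Ser): third position 4-fold.
Codon 6 AUG (Met): third position 1-fold.
Codon 7 GCA (Ala): third position 4-fold.
Codon 8 ACC (Thr): third position 4-fold.
Codon 9 GAU (Asp): third position 2-fold.
Four-fold degenerate third positions: 5.

5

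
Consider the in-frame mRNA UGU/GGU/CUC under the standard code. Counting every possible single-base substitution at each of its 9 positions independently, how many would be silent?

7

Codon 1 (UGU, Cys): 1 synonymous substitution.
Codon 2 (GGU, Gly): 3 synonymous substitutions.
Codon 3 (CUC, Leu): 3 synonymous substitutions.
Total: 1 + 3 + 3 = 7.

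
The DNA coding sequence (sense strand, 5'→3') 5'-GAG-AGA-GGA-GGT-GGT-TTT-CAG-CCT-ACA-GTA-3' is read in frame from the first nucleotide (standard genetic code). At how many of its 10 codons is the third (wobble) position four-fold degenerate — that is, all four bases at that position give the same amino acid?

6

Codon 1 GAG (Glu): third position 2-fold.
Codon 2 AGA (Arg): third position 2-fold.
Codon 3 GGA (Gly): third position 4-fold.
Codon 4 GGT (Gly): third position 4-fold.
Codon 5 GGT (Gly): third position 4-fold.
Codon 6 TTT (Phe): third position 2-fold.
Codon 7 CAG (Gln): third position 2-fold.
Codon 8 CCT (Pro): third position 4-fold.
Codon 9 ACA (Thr): third position 4-fold.
Codon 10 GTA (Val): third position 4-fold.
Four-fold degenerate third positions: 6.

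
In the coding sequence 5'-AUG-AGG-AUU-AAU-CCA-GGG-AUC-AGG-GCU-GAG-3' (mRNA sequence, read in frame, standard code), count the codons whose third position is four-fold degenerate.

Codon 1 AUG (Met): third position 1-fold.
Codon 2 AGG (Arg): third position 2-fold.
Codon 3 AUU (Ile): third position 3-fold.
Codon 4 AAU (Asn): third position 2-fold.
Codon 5 CCA (Pro): third position 4-fold.
Codon 6 GGG (Gly): third position 4-fold.
Codon 7 AUC (Ile): third position 3-fold.
Codon 8 AGG (Arg): third position 2-fold.
Codon 9 GCU (Ala): third position 4-fold.
Codon 10 GAG (Glu): third position 2-fold.
Four-fold degenerate third positions: 3.

3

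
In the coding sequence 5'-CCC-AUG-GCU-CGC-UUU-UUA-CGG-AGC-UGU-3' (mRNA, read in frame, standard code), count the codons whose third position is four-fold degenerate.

Codon 1 CCC (Pro): third position 4-fold.
Codon 2 AUG (Met): third position 1-fold.
Codon 3 GCU (Ala): third position 4-fold.
Codon 4 CGC (Arg): third position 4-fold.
Codon 5 UUU (Phe): third position 2-fold.
Codon 6 UUA (Leu): third position 2-fold.
Codon 7 CGG (Arg): third position 4-fold.
Codon 8 AGC (Ser): third position 2-fold.
Codon 9 UGU (Cys): third position 2-fold.
Four-fold degenerate third positions: 4.

4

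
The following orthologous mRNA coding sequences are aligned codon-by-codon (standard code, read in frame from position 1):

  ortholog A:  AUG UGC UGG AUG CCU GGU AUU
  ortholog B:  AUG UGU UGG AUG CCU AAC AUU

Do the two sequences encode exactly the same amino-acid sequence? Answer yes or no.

Codon 1: AUG Met / AUG Met — identical.
Codon 2: UGC Cys / UGU Cys — synonymous.
Codon 3: UGG Trp / UGG Trp — identical.
Codon 4: AUG Met / AUG Met — identical.
Codon 5: CCU Pro / CCU Pro — identical.
Codon 6: GGU Gly / AAC Asn — nonsynonymous.
Codon 7: AUU Ile / AUU Ile — identical.
Nonsynonymous differences: 1 → different protein.

no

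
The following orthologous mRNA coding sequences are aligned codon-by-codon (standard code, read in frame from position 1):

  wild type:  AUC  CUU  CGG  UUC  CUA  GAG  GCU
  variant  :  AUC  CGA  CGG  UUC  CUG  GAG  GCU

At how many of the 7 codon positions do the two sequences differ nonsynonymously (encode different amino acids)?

1

Codon 1: AUC Ile / AUC Ile — identical.
Codon 2: CUU Leu / CGA Arg — nonsynonymous.
Codon 3: CGG Arg / CGG Arg — identical.
Codon 4: UUC Phe / UUC Phe — identical.
Codon 5: CUA Leu / CUG Leu — synonymous.
Codon 6: GAG Glu / GAG Glu — identical.
Codon 7: GCU Ala / GCU Ala — identical.
Nonsynonymous differences: 1.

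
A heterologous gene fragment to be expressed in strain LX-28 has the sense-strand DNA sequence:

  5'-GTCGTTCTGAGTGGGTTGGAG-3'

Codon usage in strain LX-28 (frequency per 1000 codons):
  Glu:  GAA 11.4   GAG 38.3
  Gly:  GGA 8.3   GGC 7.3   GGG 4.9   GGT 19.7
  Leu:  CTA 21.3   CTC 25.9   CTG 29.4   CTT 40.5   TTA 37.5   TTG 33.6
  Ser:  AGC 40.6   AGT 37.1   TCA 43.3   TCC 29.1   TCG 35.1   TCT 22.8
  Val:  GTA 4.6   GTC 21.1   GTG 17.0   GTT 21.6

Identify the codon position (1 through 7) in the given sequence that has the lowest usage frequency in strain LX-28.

5

Codon 1 GTC (Val): 21.1 per 1000.
Codon 2 GTT (Val): 21.6 per 1000.
Codon 3 CTG (Leu): 29.4 per 1000.
Codon 4 AGT (Ser): 37.1 per 1000.
Codon 5 GGG (Gly): 4.9 per 1000.
Codon 6 TTG (Leu): 33.6 per 1000.
Codon 7 GAG (Glu): 38.3 per 1000.
Lowest frequency is 4.9 at codon 5.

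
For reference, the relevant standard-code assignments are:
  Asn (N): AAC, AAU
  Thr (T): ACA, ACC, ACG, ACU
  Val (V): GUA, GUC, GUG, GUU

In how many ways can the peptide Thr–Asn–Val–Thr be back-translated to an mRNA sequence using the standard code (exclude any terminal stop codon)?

128

Thr: 4 codons.
Asn: 2 codons.
Val: 4 codons.
Thr: 4 codons.
4 × 2 × 4 × 4 = 128.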